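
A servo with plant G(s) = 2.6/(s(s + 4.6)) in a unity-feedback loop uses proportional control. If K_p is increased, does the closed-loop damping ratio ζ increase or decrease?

decrease

ζ = 4.6/(2√(2.6K_p)); increasing K_p raises the denominator, so ζ falls.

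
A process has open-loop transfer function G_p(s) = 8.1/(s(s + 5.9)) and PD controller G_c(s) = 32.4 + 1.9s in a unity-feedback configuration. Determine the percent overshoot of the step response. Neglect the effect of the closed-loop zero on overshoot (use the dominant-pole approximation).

Forward path: (32.4 + 1.9s)·8.1/(s(s+5.9)). The closed-loop characteristic equation is s² + (5.9 + 8.1·1.9)s + 8.1·32.4 = 0.
That is s² + 21.29s + 262.4 = 0, so ω_n = 16.2 rad/s and ζ = 21.29/(2·16.2) = 0.6571.
%OS = 100·exp(−πζ/√(1−ζ²)) = 6.47%.

6.47%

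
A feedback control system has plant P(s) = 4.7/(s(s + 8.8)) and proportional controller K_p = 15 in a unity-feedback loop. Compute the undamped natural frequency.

With unity feedback the closed-loop characteristic equation is s² + 8.8s + 15·4.7 = s² + 8.8s + 70.5 = 0.
So ω_n² = 70.5 ⇒ ω_n = 8.396 rad/s, and ζ = 8.8/(2ω_n) = 0.524.

ω_n = 8.4 rad/s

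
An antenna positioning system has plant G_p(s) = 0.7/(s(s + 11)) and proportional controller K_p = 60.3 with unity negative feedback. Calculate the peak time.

T_p = 0.908 s

Closed-loop characteristic equation: s² + 11s + 42.21 = 0, so ω_n = 6.497 rad/s and ζ = 11/(2·6.497) = 0.8466.
Damped frequency ω_d = ω_n√(1−ζ²) = 3.458 rad/s, so peak time T_p = π/ω_d = 0.908 s.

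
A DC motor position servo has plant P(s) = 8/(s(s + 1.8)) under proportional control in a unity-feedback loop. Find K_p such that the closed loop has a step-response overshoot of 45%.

From %OS = 100·exp(−πζ/√(1−ζ²)) = 45%, ζ = −ln(0.45)/√(π²+ln²(0.45)) = 0.2463.
Characteristic equation s² + 1.8s + 8K_p = 0 gives ζ = 1.8/(2√(8K_p)).
Setting ζ = 0.2463: √(8K_p) = 1.8/(2·0.2463) = 3.653, so K_p = 13.35/8 = 1.67.

K_p = 1.67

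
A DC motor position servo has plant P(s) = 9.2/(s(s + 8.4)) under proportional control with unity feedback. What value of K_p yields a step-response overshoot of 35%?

K_p = 19.1

From %OS = 100·exp(−πζ/√(1−ζ²)) = 35%, ζ = −ln(0.35)/√(π²+ln²(0.35)) = 0.3169.
Characteristic equation s² + 8.4s + 9.2K_p = 0 gives ζ = 8.4/(2√(9.2K_p)).
Setting ζ = 0.3169: √(9.2K_p) = 8.4/(2·0.3169) = 13.25, so K_p = 175.6/9.2 = 19.1.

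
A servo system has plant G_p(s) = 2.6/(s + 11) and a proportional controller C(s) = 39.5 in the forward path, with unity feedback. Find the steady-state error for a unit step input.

0.0967

The loop is type 0. Static position error constant K_pos = C(0)·G_p(0) = 39.5·0.2364 = 9.336.
Steady-state error to a unit step: e_ss = 1/(1+K_pos) = 1/10.34 = 0.0967.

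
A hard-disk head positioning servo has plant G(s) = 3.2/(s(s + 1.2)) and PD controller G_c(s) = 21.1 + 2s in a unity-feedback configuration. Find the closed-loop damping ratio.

ζ = 0.462

Forward path: (21.1 + 2s)·3.2/(s(s+1.2)). The closed-loop characteristic equation is s² + (1.2 + 3.2·2)s + 3.2·21.1 = 0.
That is s² + 7.6s + 67.52 = 0, so ω_n = 8.217 rad/s and ζ = 7.6/(2·8.217) = 0.4625.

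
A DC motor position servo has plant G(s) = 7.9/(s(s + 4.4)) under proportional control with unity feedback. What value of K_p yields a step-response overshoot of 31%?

From %OS = 100·exp(−πζ/√(1−ζ²)) = 31%, ζ = −ln(0.31)/√(π²+ln²(0.31)) = 0.3493.
Characteristic equation s² + 4.4s + 7.9K_p = 0 gives ζ = 4.4/(2√(7.9K_p)).
Setting ζ = 0.3493: √(7.9K_p) = 4.4/(2·0.3493) = 6.298, so K_p = 39.67/7.9 = 5.02.

K_p = 5.02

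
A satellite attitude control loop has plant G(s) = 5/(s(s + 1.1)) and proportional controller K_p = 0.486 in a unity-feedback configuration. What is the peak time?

T_p = 2.15 s

The closed-loop denominator s² + 1.1s + 2.43 gives ω_n = √2.43 = 1.559 and ζ = 1.1/(2ω_n) = 0.3528.
Damped frequency ω_d = ω_n√(1−ζ²) = 1.459 rad/s, so peak time T_p = π/ω_d = 2.15 s.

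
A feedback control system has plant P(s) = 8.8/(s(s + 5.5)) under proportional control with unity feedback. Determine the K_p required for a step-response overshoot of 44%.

K_p = 13.4

From %OS = 100·exp(−πζ/√(1−ζ²)) = 44%, ζ = −ln(0.44)/√(π²+ln²(0.44)) = 0.2528.
Characteristic equation s² + 5.5s + 8.8K_p = 0 gives ζ = 5.5/(2√(8.8K_p)).
Setting ζ = 0.2528: √(8.8K_p) = 5.5/(2·0.2528) = 10.88, so K_p = 118.3/8.8 = 13.4.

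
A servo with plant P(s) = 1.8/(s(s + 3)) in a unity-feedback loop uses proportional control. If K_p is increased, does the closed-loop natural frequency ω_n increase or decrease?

increase

ω_n = √(1.8·K_p), which grows with K_p.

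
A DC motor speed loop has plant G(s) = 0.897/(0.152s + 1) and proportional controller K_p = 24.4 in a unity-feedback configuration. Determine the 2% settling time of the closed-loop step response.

Closed loop: T(s) = K_p·G/(1+K_p·G) = 21.89/(0.152s + 1 + 21.89), with pole at s = −(1 + 21.89)/0.152 = −150.6.
τ = 1/150.6 = 0.006641 s, so 2% settling time ≈ 4τ = 0.0266 s.

T_s ≈ 0.0266 s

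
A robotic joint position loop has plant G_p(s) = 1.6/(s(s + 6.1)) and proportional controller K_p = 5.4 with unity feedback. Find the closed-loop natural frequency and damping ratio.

With unity feedback the closed-loop characteristic equation is s² + 6.1s + 5.4·1.6 = s² + 6.1s + 8.64 = 0.
So ω_n² = 8.64 ⇒ ω_n = 2.939 rad/s, and ζ = 6.1/(2ω_n) = 1.04.

ω_n = 2.94 rad/s, ζ = 1.04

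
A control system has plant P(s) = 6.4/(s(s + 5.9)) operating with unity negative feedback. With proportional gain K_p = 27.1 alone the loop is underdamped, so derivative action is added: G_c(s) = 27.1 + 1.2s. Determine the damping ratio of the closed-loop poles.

Forward path: (27.1 + 1.2s)·6.4/(s(s+5.9)). The closed-loop characteristic equation is s² + (5.9 + 6.4·1.2)s + 6.4·27.1 = 0.
That is s² + 13.58s + 173.4 = 0, so ω_n = 13.17 rad/s and ζ = 13.58/(2·13.17) = 0.5156.

ζ = 0.516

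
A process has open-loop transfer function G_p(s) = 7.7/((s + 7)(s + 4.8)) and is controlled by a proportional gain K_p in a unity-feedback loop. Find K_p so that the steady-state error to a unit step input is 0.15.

Steady-state error for a unit step on this type-0 loop is 1/(1 + K_p·G_p(0)).
G_p(0) = 0.2292. Require 1/(1 + K_p·0.2292) = 0.15, so 1 + 0.2292·K_p = 6.667.
K_p = (6.667 − 1)/0.2292 = 24.7.

K_p = 24.7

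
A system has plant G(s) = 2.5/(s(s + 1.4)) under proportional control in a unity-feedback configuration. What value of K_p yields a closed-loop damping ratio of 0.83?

K_p = 0.285

Closed-loop characteristic equation: s² + 1.4s + K_p·2.5 = 0.
So ω_n = √(2.5K_p) and 2ζω_n = 1.4, giving ζ = 1.4/(2√(2.5K_p)).
Setting ζ = 0.83: √(2.5K_p) = 1.4/(2·0.83) = 0.8434, so K_p = 0.7113/2.5 = 0.285.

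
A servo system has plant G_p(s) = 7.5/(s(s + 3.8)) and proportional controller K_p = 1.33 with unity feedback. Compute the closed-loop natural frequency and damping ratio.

With unity feedback the closed-loop characteristic equation is s² + 3.8s + 1.33·7.5 = s² + 3.8s + 9.975 = 0.
Matching s² + 2ζω_n s + ω_n²: ω_n = √9.975 = 3.158 rad/s and 2ζω_n = 3.8, so ζ = 3.8/(2·3.158) = 0.602.

ω_n = 3.16 rad/s, ζ = 0.602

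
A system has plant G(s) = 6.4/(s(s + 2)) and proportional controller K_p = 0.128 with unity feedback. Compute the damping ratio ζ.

The closed-loop denominator is s(s+2) + 0.128·6.4 = s² + 2s + 0.8192.
So ω_n² = 0.8192 ⇒ ω_n = 0.9051 rad/s, and ζ = 2/(2ω_n) = 1.1.

ζ = 1.1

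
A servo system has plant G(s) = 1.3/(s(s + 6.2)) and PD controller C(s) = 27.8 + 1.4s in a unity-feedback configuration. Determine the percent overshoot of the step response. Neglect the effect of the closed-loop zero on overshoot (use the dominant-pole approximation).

6%

Forward path: (27.8 + 1.4s)·1.3/(s(s+6.2)). The closed-loop characteristic equation is s² + (6.2 + 1.3·1.4)s + 1.3·27.8 = 0.
That is s² + 8.02s + 36.14 = 0, so ω_n = 6.012 rad/s and ζ = 8.02/(2·6.012) = 0.667.
%OS = 100·exp(−πζ/√(1−ζ²)) = 6%.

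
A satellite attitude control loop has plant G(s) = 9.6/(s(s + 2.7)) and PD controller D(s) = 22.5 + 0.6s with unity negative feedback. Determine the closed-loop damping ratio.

ζ = 0.288

Forward path: (22.5 + 0.6s)·9.6/(s(s+2.7)). The closed-loop characteristic equation is s² + (2.7 + 9.6·0.6)s + 9.6·22.5 = 0.
That is s² + 8.46s + 216 = 0, so ω_n = 14.7 rad/s and ζ = 8.46/(2·14.7) = 0.2878.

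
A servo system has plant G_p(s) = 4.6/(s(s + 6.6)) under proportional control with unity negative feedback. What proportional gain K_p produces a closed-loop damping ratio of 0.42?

Closed-loop characteristic equation: s² + 6.6s + K_p·4.6 = 0.
So ω_n = √(4.6K_p) and 2ζω_n = 6.6, giving ζ = 6.6/(2√(4.6K_p)).
Setting ζ = 0.42: √(4.6K_p) = 6.6/(2·0.42) = 7.857, so K_p = 61.73/4.6 = 13.4.

K_p = 13.4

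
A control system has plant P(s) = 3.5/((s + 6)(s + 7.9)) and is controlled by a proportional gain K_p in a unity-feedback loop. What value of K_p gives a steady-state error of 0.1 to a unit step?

Steady-state error for a unit step on this type-0 loop is 1/(1 + K_p·P(0)).
P(0) = 0.07384. Require 1/(1 + K_p·0.07384) = 0.1, so 1 + 0.07384·K_p = 10.
K_p = (10 − 1)/0.07384 = 122.

K_p = 122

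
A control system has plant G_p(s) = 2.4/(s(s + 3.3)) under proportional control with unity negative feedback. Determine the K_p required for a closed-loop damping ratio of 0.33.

Closed-loop characteristic equation: s² + 3.3s + K_p·2.4 = 0.
So ω_n = √(2.4K_p) and 2ζω_n = 3.3, giving ζ = 3.3/(2√(2.4K_p)).
Setting ζ = 0.33: √(2.4K_p) = 3.3/(2·0.33) = 5, so K_p = 25/2.4 = 10.4.

K_p = 10.4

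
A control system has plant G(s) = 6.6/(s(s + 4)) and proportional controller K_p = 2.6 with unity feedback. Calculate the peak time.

Closed-loop characteristic equation: s² + 4s + 17.16 = 0, so ω_n = 4.142 rad/s and ζ = 4/(2·4.142) = 0.4828.
Damped frequency ω_d = ω_n√(1−ζ²) = 3.628 rad/s, so peak time T_p = π/ω_d = 0.866 s.

T_p = 0.866 s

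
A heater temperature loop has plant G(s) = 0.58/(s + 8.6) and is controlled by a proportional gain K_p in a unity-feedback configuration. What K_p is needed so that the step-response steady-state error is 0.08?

K_p = 171

Steady-state error for a unit step on this type-0 loop is 1/(1 + K_p·G(0)).
G(0) = 0.06744. Require 1/(1 + K_p·0.06744) = 0.08, so 1 + 0.06744·K_p = 12.5.
K_p = (12.5 − 1)/0.06744 = 171.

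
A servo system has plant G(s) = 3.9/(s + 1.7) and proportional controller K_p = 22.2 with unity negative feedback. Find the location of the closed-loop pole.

s = -88.28

Closed-loop transfer function: T(s) = K_p·G(s)/(1 + K_p·G(s)) = 86.58/(s + 1.7 + 86.58) = 86.58/(s + 88.28).
The closed-loop pole is at s = −88.28.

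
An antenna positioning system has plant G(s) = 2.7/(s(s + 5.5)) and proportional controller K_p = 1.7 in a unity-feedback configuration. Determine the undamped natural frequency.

ω_n = 2.14 rad/s

1 + K_p·G(s) = 0 gives s² + 5.5s + 4.59 = 0.
So ω_n² = 4.59 ⇒ ω_n = 2.142 rad/s, and ζ = 5.5/(2ω_n) = 1.28.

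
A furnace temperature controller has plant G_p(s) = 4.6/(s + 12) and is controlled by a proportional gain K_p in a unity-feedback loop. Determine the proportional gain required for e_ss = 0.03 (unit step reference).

For a type-0 loop with proportional control, e_ss = 1/(1 + K_p·G_p(0)).
G_p(0) = 0.3833. Require 1/(1 + K_p·0.3833) = 0.03, so 1 + 0.3833·K_p = 33.33.
K_p = (33.33 − 1)/0.3833 = 84.3.

K_p = 84.3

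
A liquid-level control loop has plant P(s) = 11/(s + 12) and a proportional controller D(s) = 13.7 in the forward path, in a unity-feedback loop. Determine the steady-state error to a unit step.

0.0738

The loop is type 0. Static position error constant K_pos = D(0)·P(0) = 13.7·0.9167 = 12.56.
Steady-state error to a unit step: e_ss = 1/(1+K_pos) = 1/13.56 = 0.0738.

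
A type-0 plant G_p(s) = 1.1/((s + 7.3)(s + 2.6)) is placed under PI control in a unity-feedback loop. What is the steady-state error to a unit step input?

0

The PI controller's integrator makes the forward path type 1, so e_ss to a step is zero.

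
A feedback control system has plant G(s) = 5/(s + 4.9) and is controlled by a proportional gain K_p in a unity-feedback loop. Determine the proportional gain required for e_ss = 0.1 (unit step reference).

K_p = 8.82

For a type-0 loop with proportional control, e_ss = 1/(1 + K_p·G(0)).
G(0) = 1.02. Require 1/(1 + K_p·1.02) = 0.1, so 1 + 1.02·K_p = 10.
K_p = (10 − 1)/1.02 = 8.82.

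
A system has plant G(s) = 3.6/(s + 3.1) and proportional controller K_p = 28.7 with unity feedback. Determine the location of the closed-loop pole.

Closed-loop transfer function: T(s) = K_p·G(s)/(1 + K_p·G(s)) = 103.3/(s + 3.1 + 103.3) = 103.3/(s + 106.4).
The closed-loop pole is at s = −106.4.

s = -106.4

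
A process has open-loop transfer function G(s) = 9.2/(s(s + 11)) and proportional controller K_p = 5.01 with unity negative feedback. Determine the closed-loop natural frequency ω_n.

ω_n = 6.79 rad/s

With unity feedback the closed-loop characteristic equation is s² + 11s + 5.01·9.2 = s² + 11s + 46.09 = 0.
Matching s² + 2ζω_n s + ω_n²: ω_n = √46.09 = 6.789 rad/s and 2ζω_n = 11, so ζ = 11/(2·6.789) = 0.81.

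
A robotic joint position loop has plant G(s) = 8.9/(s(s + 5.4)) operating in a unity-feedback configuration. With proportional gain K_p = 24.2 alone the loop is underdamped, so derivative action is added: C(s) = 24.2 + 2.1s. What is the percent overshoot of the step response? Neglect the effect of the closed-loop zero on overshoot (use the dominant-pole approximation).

Forward path: (24.2 + 2.1s)·8.9/(s(s+5.4)). The closed-loop characteristic equation is s² + (5.4 + 8.9·2.1)s + 8.9·24.2 = 0.
That is s² + 24.09s + 215.4 = 0, so ω_n = 14.68 rad/s and ζ = 24.09/(2·14.68) = 0.8207.
%OS = 100·exp(−πζ/√(1−ζ²)) = 1.1%.

1.1%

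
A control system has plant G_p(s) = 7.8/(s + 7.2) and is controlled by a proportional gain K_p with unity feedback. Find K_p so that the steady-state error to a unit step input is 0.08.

Steady-state error for a unit step on this type-0 loop is 1/(1 + K_p·G_p(0)).
G_p(0) = 1.083. Require 1/(1 + K_p·1.083) = 0.08, so 1 + 1.083·K_p = 12.5.
K_p = (12.5 − 1)/1.083 = 10.6.

K_p = 10.6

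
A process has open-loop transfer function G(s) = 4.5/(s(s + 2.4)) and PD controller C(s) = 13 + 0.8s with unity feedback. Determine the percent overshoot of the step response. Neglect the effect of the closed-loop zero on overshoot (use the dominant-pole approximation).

Forward path: (13 + 0.8s)·4.5/(s(s+2.4)). The closed-loop characteristic equation is s² + (2.4 + 4.5·0.8)s + 4.5·13 = 0.
That is s² + 6s + 58.5 = 0, so ω_n = 7.649 rad/s and ζ = 6/(2·7.649) = 0.3922.
%OS = 100·exp(−πζ/√(1−ζ²)) = 26.2%.

26.2%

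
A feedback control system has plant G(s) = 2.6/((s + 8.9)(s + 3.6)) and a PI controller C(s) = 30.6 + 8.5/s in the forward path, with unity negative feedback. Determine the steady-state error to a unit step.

0

The open loop C(s)G(s) has a pole at the origin (type 1), so the static position error constant is infinite and e_ss = 1/(1+∞) = 0.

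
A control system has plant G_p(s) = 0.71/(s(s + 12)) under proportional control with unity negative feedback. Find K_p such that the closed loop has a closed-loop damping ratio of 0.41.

K_p = 302

Closed-loop characteristic equation: s² + 12s + K_p·0.71 = 0.
So ω_n = √(0.71K_p) and 2ζω_n = 12, giving ζ = 12/(2√(0.71K_p)).
Setting ζ = 0.41: √(0.71K_p) = 12/(2·0.41) = 14.63, so K_p = 214.2/0.71 = 302.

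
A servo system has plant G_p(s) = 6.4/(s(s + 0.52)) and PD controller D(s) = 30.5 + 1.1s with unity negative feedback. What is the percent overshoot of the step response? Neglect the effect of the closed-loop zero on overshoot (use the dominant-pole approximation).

Forward path: (30.5 + 1.1s)·6.4/(s(s+0.52)). The closed-loop characteristic equation is s² + (0.52 + 6.4·1.1)s + 6.4·30.5 = 0.
That is s² + 7.56s + 195.2 = 0, so ω_n = 13.97 rad/s and ζ = 7.56/(2·13.97) = 0.2706.
%OS = 100·exp(−πζ/√(1−ζ²)) = 41.4%.

41.4%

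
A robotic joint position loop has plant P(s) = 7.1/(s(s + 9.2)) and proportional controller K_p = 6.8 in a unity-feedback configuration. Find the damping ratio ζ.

With unity feedback the closed-loop characteristic equation is s² + 9.2s + 6.8·7.1 = s² + 9.2s + 48.28 = 0.
Matching s² + 2ζω_n s + ω_n²: ω_n = √48.28 = 6.948 rad/s and 2ζω_n = 9.2, so ζ = 9.2/(2·6.948) = 0.662.

ζ = 0.662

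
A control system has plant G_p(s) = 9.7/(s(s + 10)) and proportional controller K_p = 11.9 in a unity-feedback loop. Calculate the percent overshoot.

The closed-loop denominator s² + 10s + 115.4 gives ω_n = √115.4 = 10.74 and ζ = 10/(2ω_n) = 0.4654.
%OS = 100·exp(−πζ/√(1−ζ²)) = 100·exp(−π·0.4654/√0.7834) = 19.2%.

19.2%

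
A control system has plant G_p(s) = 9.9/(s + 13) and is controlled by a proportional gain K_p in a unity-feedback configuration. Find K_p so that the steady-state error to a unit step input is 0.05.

For a type-0 loop with proportional control, e_ss = 1/(1 + K_p·G_p(0)).
G_p(0) = 0.7615. Require 1/(1 + K_p·0.7615) = 0.05, so 1 + 0.7615·K_p = 20.
K_p = (20 − 1)/0.7615 = 24.9.

K_p = 24.9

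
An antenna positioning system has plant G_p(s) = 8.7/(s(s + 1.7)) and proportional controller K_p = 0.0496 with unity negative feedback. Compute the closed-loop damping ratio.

ζ = 1.29

The closed-loop denominator is s(s+1.7) + 0.0496·8.7 = s² + 1.7s + 0.4315.
So ω_n² = 0.4315 ⇒ ω_n = 0.6569 rad/s, and ζ = 1.7/(2ω_n) = 1.29.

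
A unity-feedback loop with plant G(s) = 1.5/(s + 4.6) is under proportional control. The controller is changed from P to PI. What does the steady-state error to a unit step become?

0

Adding integral action puts a pole at s = 0 in the forward path, raising the system type to 1; a type-1 loop has zero steady-state error to a step.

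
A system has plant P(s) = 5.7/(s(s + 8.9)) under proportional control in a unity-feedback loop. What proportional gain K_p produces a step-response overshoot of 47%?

K_p = 63.6

From %OS = 100·exp(−πζ/√(1−ζ²)) = 47%, ζ = −ln(0.47)/√(π²+ln²(0.47)) = 0.2337.
Characteristic equation s² + 8.9s + 5.7K_p = 0 gives ζ = 8.9/(2√(5.7K_p)).
Setting ζ = 0.2337: √(5.7K_p) = 8.9/(2·0.2337) = 19.04, so K_p = 362.6/5.7 = 63.6.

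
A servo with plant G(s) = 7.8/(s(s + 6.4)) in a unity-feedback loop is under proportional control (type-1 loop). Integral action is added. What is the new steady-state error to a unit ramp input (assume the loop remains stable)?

The integrator raises the loop to type 2, so K_v → ∞ and e_ss to a ramp is zero.

0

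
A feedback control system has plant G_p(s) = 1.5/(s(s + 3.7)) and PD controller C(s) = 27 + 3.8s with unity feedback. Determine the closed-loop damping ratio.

ζ = 0.739

Forward path: (27 + 3.8s)·1.5/(s(s+3.7)). The closed-loop characteristic equation is s² + (3.7 + 1.5·3.8)s + 1.5·27 = 0.
That is s² + 9.4s + 40.5 = 0, so ω_n = 6.364 rad/s and ζ = 9.4/(2·6.364) = 0.7385.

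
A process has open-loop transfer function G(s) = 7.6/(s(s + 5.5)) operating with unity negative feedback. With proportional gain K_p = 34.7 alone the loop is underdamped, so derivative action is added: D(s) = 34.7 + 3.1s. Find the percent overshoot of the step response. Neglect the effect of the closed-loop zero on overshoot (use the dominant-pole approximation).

0.185%

Forward path: (34.7 + 3.1s)·7.6/(s(s+5.5)). The closed-loop characteristic equation is s² + (5.5 + 7.6·3.1)s + 7.6·34.7 = 0.
That is s² + 29.06s + 263.7 = 0, so ω_n = 16.24 rad/s and ζ = 29.06/(2·16.24) = 0.8947.
%OS = 100·exp(−πζ/√(1−ζ²)) = 0.185%.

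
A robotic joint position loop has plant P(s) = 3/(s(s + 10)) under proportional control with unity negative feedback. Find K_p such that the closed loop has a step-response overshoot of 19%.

From %OS = 100·exp(−πζ/√(1−ζ²)) = 19%, ζ = −ln(0.19)/√(π²+ln²(0.19)) = 0.4673.
Characteristic equation s² + 10s + 3K_p = 0 gives ζ = 10/(2√(3K_p)).
Setting ζ = 0.4673: √(3K_p) = 10/(2·0.4673) = 10.7, so K_p = 114.5/3 = 38.2.

K_p = 38.2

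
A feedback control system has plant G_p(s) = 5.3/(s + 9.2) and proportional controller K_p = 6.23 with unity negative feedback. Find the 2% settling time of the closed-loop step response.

Closed-loop transfer function: T(s) = K_p·G_p(s)/(1 + K_p·G_p(s)) = 33.02/(s + 9.2 + 33.02) = 33.02/(s + 42.22).
Time constant τ = 1/42.22 = 0.02369 s, so the 2% settling time is about 4τ = 0.0947 s.

T_s ≈ 0.0947 s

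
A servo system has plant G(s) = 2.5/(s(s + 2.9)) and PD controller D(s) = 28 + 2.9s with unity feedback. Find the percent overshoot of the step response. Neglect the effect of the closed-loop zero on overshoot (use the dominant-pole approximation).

Forward path: (28 + 2.9s)·2.5/(s(s+2.9)). The closed-loop characteristic equation is s² + (2.9 + 2.5·2.9)s + 2.5·28 = 0.
That is s² + 10.15s + 70 = 0, so ω_n = 8.367 rad/s and ζ = 10.15/(2·8.367) = 0.6066.
%OS = 100·exp(−πζ/√(1−ζ²)) = 9.1%.

9.1%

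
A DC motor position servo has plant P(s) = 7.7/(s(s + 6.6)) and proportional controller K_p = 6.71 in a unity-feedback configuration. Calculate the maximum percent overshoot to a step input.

19.7%

The closed-loop denominator s² + 6.6s + 51.67 gives ω_n = √51.67 = 7.188 and ζ = 6.6/(2ω_n) = 0.4591.
%OS = 100·exp(−πζ/√(1−ζ²)) = 100·exp(−π·0.4591/√0.7892) = 19.7%.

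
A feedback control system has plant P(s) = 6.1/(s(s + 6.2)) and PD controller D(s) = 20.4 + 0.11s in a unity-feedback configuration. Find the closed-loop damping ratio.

Forward path: (20.4 + 0.11s)·6.1/(s(s+6.2)). The closed-loop characteristic equation is s² + (6.2 + 6.1·0.11)s + 6.1·20.4 = 0.
That is s² + 6.871s + 124.4 = 0, so ω_n = 11.16 rad/s and ζ = 6.871/(2·11.16) = 0.308.

ζ = 0.308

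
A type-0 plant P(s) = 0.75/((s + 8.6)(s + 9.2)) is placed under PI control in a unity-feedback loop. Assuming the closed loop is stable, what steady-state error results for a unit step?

0

The PI controller's integrator makes the forward path type 1, so e_ss to a step is zero.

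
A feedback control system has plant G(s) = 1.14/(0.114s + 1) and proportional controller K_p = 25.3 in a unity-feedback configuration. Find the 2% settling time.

Closed loop: T(s) = K_p·G/(1+K_p·G) = 28.84/(0.114s + 1 + 28.84), with pole at s = −(1 + 28.84)/0.114 = −261.8.
τ = 1/261.8 = 0.00382 s, so 2% settling time ≈ 4τ = 0.0153 s.

T_s ≈ 0.0153 s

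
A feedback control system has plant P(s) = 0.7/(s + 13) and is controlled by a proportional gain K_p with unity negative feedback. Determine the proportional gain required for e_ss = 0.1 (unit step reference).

For a type-0 loop with proportional control, e_ss = 1/(1 + K_p·P(0)).
P(0) = 0.05385. Require 1/(1 + K_p·0.05385) = 0.1, so 1 + 0.05385·K_p = 10.
K_p = (10 − 1)/0.05385 = 167.

K_p = 167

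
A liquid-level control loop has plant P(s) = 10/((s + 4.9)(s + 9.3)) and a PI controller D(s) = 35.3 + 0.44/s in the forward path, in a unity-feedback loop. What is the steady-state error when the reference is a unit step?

The open loop D(s)P(s) has a pole at the origin (type 1), so the static position error constant is infinite and e_ss = 1/(1+∞) = 0.

0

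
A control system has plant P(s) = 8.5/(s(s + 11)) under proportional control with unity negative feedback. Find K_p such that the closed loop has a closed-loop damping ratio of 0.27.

Closed-loop characteristic equation: s² + 11s + K_p·8.5 = 0.
So ω_n = √(8.5K_p) and 2ζω_n = 11, giving ζ = 11/(2√(8.5K_p)).
Setting ζ = 0.27: √(8.5K_p) = 11/(2·0.27) = 20.37, so K_p = 415/8.5 = 48.8.

K_p = 48.8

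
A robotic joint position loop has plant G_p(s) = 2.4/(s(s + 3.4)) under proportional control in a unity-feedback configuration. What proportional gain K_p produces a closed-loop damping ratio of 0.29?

K_p = 14.3

Closed-loop characteristic equation: s² + 3.4s + K_p·2.4 = 0.
So ω_n = √(2.4K_p) and 2ζω_n = 3.4, giving ζ = 3.4/(2√(2.4K_p)).
Setting ζ = 0.29: √(2.4K_p) = 3.4/(2·0.29) = 5.862, so K_p = 34.36/2.4 = 14.3.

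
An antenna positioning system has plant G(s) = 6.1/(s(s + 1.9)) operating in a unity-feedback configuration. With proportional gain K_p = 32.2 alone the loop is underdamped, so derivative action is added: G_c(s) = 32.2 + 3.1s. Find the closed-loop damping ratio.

ζ = 0.742

Forward path: (32.2 + 3.1s)·6.1/(s(s+1.9)). The closed-loop characteristic equation is s² + (1.9 + 6.1·3.1)s + 6.1·32.2 = 0.
That is s² + 20.81s + 196.4 = 0, so ω_n = 14.01 rad/s and ζ = 20.81/(2·14.01) = 0.7424.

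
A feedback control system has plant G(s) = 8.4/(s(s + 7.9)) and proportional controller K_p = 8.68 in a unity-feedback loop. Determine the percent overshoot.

19.4%

Closed-loop characteristic equation: s² + 7.9s + 72.91 = 0, so ω_n = 8.539 rad/s and ζ = 7.9/(2·8.539) = 0.4626.
%OS = 100·exp(−πζ/√(1−ζ²)) = 100·exp(−π·0.4626/√0.786) = 19.4%.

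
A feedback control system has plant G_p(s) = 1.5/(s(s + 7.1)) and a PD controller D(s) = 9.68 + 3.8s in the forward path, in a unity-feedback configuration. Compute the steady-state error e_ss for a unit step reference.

The open loop D(s)G_p(s) has a pole at the origin (type 1), so the static position error constant is infinite and e_ss = 1/(1+∞) = 0.

0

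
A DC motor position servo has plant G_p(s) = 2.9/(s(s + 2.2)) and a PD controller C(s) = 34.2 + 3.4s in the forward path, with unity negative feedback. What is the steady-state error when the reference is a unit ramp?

0.0222

The loop has one pole at the origin (type 1). Velocity error constant K_v = lim_{s→0} s·C(s)G_p(s) = 34.2·2.9/2.2 = 45.08.
Steady-state error to a unit ramp: e_ss = 1/K_v = 0.0222.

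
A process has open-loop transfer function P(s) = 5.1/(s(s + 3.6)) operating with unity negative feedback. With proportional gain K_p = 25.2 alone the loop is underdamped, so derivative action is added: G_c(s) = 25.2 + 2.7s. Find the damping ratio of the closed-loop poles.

Forward path: (25.2 + 2.7s)·5.1/(s(s+3.6)). The closed-loop characteristic equation is s² + (3.6 + 5.1·2.7)s + 5.1·25.2 = 0.
That is s² + 17.37s + 128.5 = 0, so ω_n = 11.34 rad/s and ζ = 17.37/(2·11.34) = 0.7661.

ζ = 0.766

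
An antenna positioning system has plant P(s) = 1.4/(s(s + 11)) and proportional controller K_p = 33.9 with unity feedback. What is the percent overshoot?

1.55%

From 1 + K_pP(s) = 0: s² + 11s + 47.46 = 0 ⇒ ω_n = 6.889, ζ = 0.7984.
%OS = 100·exp(−πζ/√(1−ζ²)) = 100·exp(−π·0.7984/√0.3626) = 1.55%.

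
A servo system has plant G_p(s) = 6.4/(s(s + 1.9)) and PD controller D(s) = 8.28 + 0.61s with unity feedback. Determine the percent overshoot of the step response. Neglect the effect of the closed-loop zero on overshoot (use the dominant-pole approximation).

Forward path: (8.28 + 0.61s)·6.4/(s(s+1.9)). The closed-loop characteristic equation is s² + (1.9 + 6.4·0.61)s + 6.4·8.28 = 0.
That is s² + 5.804s + 52.99 = 0, so ω_n = 7.28 rad/s and ζ = 5.804/(2·7.28) = 0.3987.
%OS = 100·exp(−πζ/√(1−ζ²)) = 25.5%.

25.5%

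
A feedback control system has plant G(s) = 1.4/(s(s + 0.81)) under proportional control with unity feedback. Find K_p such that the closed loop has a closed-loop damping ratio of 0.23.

Closed-loop characteristic equation: s² + 0.81s + K_p·1.4 = 0.
So ω_n = √(1.4K_p) and 2ζω_n = 0.81, giving ζ = 0.81/(2√(1.4K_p)).
Setting ζ = 0.23: √(1.4K_p) = 0.81/(2·0.23) = 1.761, so K_p = 3.101/1.4 = 2.21.

K_p = 2.21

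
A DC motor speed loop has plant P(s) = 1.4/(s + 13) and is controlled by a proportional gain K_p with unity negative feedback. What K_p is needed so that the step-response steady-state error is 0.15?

K_p = 52.6

The loop is type 0, so e_ss(step) = 1/(1 + K_pos) with K_pos = K_p·P(0).
P(0) = 0.1077. Require 1/(1 + K_p·0.1077) = 0.15, so 1 + 0.1077·K_p = 6.667.
K_p = (6.667 − 1)/0.1077 = 52.6.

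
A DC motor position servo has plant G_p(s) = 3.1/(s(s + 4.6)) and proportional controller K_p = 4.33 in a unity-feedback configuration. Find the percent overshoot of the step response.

7.94%

From 1 + K_pG_p(s) = 0: s² + 4.6s + 13.42 = 0 ⇒ ω_n = 3.664, ζ = 0.6278.
%OS = 100·exp(−πζ/√(1−ζ²)) = 100·exp(−π·0.6278/√0.6059) = 7.94%.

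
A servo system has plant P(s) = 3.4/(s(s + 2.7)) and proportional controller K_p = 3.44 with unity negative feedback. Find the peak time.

T_p = 1 s

From 1 + K_pP(s) = 0: s² + 2.7s + 11.7 = 0 ⇒ ω_n = 3.42, ζ = 0.3947.
Damped frequency ω_d = ω_n√(1−ζ²) = 3.142 rad/s, so peak time T_p = π/ω_d = 1 s.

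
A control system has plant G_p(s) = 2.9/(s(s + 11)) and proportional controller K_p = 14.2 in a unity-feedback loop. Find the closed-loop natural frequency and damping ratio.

With unity feedback the closed-loop characteristic equation is s² + 11s + 14.2·2.9 = s² + 11s + 41.18 = 0.
Matching s² + 2ζω_n s + ω_n²: ω_n = √41.18 = 6.417 rad/s and 2ζω_n = 11, so ζ = 11/(2·6.417) = 0.857.

ω_n = 6.42 rad/s, ζ = 0.857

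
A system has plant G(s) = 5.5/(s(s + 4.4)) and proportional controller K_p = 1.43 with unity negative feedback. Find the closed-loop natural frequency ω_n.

ω_n = 2.8 rad/s

The closed-loop denominator is s(s+4.4) + 1.43·5.5 = s² + 4.4s + 7.865.
So ω_n² = 7.865 ⇒ ω_n = 2.804 rad/s, and ζ = 4.4/(2ω_n) = 0.784.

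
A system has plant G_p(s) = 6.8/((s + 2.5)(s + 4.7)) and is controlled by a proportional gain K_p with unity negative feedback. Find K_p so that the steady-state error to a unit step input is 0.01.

K_p = 171

The loop is type 0, so e_ss(step) = 1/(1 + K_pos) with K_pos = K_p·G_p(0).
G_p(0) = 0.5787. Require 1/(1 + K_p·0.5787) = 0.01, so 1 + 0.5787·K_p = 100.
K_p = (100 − 1)/0.5787 = 171.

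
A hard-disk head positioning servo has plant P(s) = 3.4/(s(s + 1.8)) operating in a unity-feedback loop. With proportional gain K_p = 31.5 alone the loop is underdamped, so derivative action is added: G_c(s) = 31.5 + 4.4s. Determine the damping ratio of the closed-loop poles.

ζ = 0.81

Forward path: (31.5 + 4.4s)·3.4/(s(s+1.8)). The closed-loop characteristic equation is s² + (1.8 + 3.4·4.4)s + 3.4·31.5 = 0.
That is s² + 16.76s + 107.1 = 0, so ω_n = 10.35 rad/s and ζ = 16.76/(2·10.35) = 0.8097.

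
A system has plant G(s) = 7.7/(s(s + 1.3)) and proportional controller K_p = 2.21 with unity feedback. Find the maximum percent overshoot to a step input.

The closed-loop denominator s² + 1.3s + 17.02 gives ω_n = √17.02 = 4.125 and ζ = 1.3/(2ω_n) = 0.1576.
%OS = 100·exp(−πζ/√(1−ζ²)) = 100·exp(−π·0.1576/√0.9752) = 60.6%.

60.6%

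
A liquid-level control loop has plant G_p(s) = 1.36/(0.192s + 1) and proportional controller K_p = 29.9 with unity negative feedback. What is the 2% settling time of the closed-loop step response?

T_s ≈ 0.0184 s

Closed loop: T(s) = K_p·G_p/(1+K_p·G_p) = 40.66/(0.192s + 1 + 40.66), with pole at s = −(1 + 40.66)/0.192 = −217.
τ = 1/217 = 0.004608 s, so 2% settling time ≈ 4τ = 0.0184 s.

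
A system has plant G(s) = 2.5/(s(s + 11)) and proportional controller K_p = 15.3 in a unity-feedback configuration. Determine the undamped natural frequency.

With unity feedback the closed-loop characteristic equation is s² + 11s + 15.3·2.5 = s² + 11s + 38.25 = 0.
Matching s² + 2ζω_n s + ω_n²: ω_n = √38.25 = 6.185 rad/s and 2ζω_n = 11, so ζ = 11/(2·6.185) = 0.889.

ω_n = 6.18 rad/s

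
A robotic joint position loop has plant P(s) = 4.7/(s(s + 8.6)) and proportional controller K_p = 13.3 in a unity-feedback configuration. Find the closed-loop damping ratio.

ζ = 0.544

1 + K_p·P(s) = 0 gives s² + 8.6s + 62.51 = 0.
Matching s² + 2ζω_n s + ω_n²: ω_n = √62.51 = 7.906 rad/s and 2ζω_n = 8.6, so ζ = 8.6/(2·7.906) = 0.544.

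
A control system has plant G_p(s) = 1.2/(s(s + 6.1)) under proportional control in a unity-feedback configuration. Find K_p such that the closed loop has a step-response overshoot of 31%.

K_p = 63.5

From %OS = 100·exp(−πζ/√(1−ζ²)) = 31%, ζ = −ln(0.31)/√(π²+ln²(0.31)) = 0.3493.
Characteristic equation s² + 6.1s + 1.2K_p = 0 gives ζ = 6.1/(2√(1.2K_p)).
Setting ζ = 0.3493: √(1.2K_p) = 6.1/(2·0.3493) = 8.731, so K_p = 76.24/1.2 = 63.5.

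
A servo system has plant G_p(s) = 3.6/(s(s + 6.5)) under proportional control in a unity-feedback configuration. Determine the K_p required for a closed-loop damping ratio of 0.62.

K_p = 7.63

Closed-loop characteristic equation: s² + 6.5s + K_p·3.6 = 0.
So ω_n = √(3.6K_p) and 2ζω_n = 6.5, giving ζ = 6.5/(2√(3.6K_p)).
Setting ζ = 0.62: √(3.6K_p) = 6.5/(2·0.62) = 5.242, so K_p = 27.48/3.6 = 7.63.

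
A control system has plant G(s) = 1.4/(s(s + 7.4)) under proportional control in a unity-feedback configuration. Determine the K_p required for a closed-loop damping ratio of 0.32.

Closed-loop characteristic equation: s² + 7.4s + K_p·1.4 = 0.
So ω_n = √(1.4K_p) and 2ζω_n = 7.4, giving ζ = 7.4/(2√(1.4K_p)).
Setting ζ = 0.32: √(1.4K_p) = 7.4/(2·0.32) = 11.56, so K_p = 133.7/1.4 = 95.5.

K_p = 95.5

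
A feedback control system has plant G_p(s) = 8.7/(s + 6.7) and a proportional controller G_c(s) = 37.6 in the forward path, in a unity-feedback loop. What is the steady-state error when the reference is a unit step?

0.0201

The loop is type 0. Static position error constant K_pos = G_c(0)·G_p(0) = 37.6·1.299 = 48.82.
Steady-state error to a unit step: e_ss = 1/(1+K_pos) = 1/49.82 = 0.0201.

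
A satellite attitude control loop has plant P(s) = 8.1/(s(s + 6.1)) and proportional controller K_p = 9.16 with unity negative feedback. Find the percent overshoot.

30.4%

The closed-loop denominator s² + 6.1s + 74.2 gives ω_n = √74.2 = 8.614 and ζ = 6.1/(2ω_n) = 0.3541.
%OS = 100·exp(−πζ/√(1−ζ²)) = 100·exp(−π·0.3541/√0.8746) = 30.4%.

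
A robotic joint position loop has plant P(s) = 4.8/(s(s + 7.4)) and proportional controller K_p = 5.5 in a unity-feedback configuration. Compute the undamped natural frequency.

With unity feedback the closed-loop characteristic equation is s² + 7.4s + 5.5·4.8 = s² + 7.4s + 26.4 = 0.
So ω_n² = 26.4 ⇒ ω_n = 5.138 rad/s, and ζ = 7.4/(2ω_n) = 0.72.

ω_n = 5.14 rad/s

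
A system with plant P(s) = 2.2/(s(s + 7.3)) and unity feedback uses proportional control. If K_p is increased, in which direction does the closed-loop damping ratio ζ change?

decrease

ζ = 7.3/(2√(2.2K_p)); increasing K_p raises the denominator, so ζ falls.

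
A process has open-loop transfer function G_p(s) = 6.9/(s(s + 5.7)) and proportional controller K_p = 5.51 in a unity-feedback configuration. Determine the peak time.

T_p = 0.575 s

The closed-loop denominator s² + 5.7s + 38.02 gives ω_n = √38.02 = 6.166 and ζ = 5.7/(2ω_n) = 0.4622.
Damped frequency ω_d = ω_n√(1−ζ²) = 5.468 rad/s, so peak time T_p = π/ω_d = 0.575 s.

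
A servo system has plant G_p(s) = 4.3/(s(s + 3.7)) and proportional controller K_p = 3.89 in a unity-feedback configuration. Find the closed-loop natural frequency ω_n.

The closed-loop denominator is s(s+3.7) + 3.89·4.3 = s² + 3.7s + 16.73.
So ω_n² = 16.73 ⇒ ω_n = 4.09 rad/s, and ζ = 3.7/(2ω_n) = 0.452.

ω_n = 4.09 rad/s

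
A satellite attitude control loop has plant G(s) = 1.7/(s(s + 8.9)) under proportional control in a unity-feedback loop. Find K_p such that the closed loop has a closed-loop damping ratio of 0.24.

K_p = 202

Closed-loop characteristic equation: s² + 8.9s + K_p·1.7 = 0.
So ω_n = √(1.7K_p) and 2ζω_n = 8.9, giving ζ = 8.9/(2√(1.7K_p)).
Setting ζ = 0.24: √(1.7K_p) = 8.9/(2·0.24) = 18.54, so K_p = 343.8/1.7 = 202.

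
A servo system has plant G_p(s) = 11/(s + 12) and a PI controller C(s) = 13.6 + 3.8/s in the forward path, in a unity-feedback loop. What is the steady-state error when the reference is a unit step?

0

The open loop C(s)G_p(s) has a pole at the origin (type 1), so the static position error constant is infinite and e_ss = 1/(1+∞) = 0.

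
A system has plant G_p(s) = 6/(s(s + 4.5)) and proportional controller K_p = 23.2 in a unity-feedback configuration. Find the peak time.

The closed-loop denominator s² + 4.5s + 139.2 gives ω_n = √139.2 = 11.8 and ζ = 4.5/(2ω_n) = 0.1907.
Damped frequency ω_d = ω_n√(1−ζ²) = 11.58 rad/s, so peak time T_p = π/ω_d = 0.271 s.

T_p = 0.271 s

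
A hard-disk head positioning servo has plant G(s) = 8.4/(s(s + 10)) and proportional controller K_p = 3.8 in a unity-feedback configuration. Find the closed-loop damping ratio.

ζ = 0.885

1 + K_p·G(s) = 0 gives s² + 10s + 31.92 = 0.
So ω_n² = 31.92 ⇒ ω_n = 5.65 rad/s, and ζ = 10/(2ω_n) = 0.885.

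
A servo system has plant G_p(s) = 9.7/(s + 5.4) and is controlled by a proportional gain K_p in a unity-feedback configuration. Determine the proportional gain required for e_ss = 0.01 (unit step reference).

Steady-state error for a unit step on this type-0 loop is 1/(1 + K_p·G_p(0)).
G_p(0) = 1.796. Require 1/(1 + K_p·1.796) = 0.01, so 1 + 1.796·K_p = 100.
K_p = (100 − 1)/1.796 = 55.1.

K_p = 55.1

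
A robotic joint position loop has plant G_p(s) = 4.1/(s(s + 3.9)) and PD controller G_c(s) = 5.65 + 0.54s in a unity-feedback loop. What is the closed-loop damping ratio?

Forward path: (5.65 + 0.54s)·4.1/(s(s+3.9)). The closed-loop characteristic equation is s² + (3.9 + 4.1·0.54)s + 4.1·5.65 = 0.
That is s² + 6.114s + 23.16 = 0, so ω_n = 4.813 rad/s and ζ = 6.114/(2·4.813) = 0.6352.

ζ = 0.635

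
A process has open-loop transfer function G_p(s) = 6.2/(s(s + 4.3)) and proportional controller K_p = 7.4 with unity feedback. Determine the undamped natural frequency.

ω_n = 6.77 rad/s

With unity feedback the closed-loop characteristic equation is s² + 4.3s + 7.4·6.2 = s² + 4.3s + 45.88 = 0.
Matching s² + 2ζω_n s + ω_n²: ω_n = √45.88 = 6.773 rad/s and 2ζω_n = 4.3, so ζ = 4.3/(2·6.773) = 0.317.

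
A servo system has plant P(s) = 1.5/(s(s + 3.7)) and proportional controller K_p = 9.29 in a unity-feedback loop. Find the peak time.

The closed-loop denominator s² + 3.7s + 13.93 gives ω_n = √13.93 = 3.733 and ζ = 3.7/(2ω_n) = 0.4956.
Damped frequency ω_d = ω_n√(1−ζ²) = 3.242 rad/s, so peak time T_p = π/ω_d = 0.969 s.

T_p = 0.969 s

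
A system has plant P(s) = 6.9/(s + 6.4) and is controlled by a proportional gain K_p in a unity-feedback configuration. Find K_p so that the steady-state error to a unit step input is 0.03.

The loop is type 0, so e_ss(step) = 1/(1 + K_pos) with K_pos = K_p·P(0).
P(0) = 1.078. Require 1/(1 + K_p·1.078) = 0.03, so 1 + 1.078·K_p = 33.33.
K_p = (33.33 − 1)/1.078 = 30.

K_p = 30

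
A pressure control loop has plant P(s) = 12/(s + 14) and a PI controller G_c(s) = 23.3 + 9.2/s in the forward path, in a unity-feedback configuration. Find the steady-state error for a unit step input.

0

The open loop G_c(s)P(s) has a pole at the origin (type 1), so the static position error constant is infinite and e_ss = 1/(1+∞) = 0.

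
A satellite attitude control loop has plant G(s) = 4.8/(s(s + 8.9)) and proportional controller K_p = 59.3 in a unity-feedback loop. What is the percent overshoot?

From 1 + K_pG(s) = 0: s² + 8.9s + 284.6 = 0 ⇒ ω_n = 16.87, ζ = 0.2638.
%OS = 100·exp(−πζ/√(1−ζ²)) = 100·exp(−π·0.2638/√0.9304) = 42.4%.

42.4%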